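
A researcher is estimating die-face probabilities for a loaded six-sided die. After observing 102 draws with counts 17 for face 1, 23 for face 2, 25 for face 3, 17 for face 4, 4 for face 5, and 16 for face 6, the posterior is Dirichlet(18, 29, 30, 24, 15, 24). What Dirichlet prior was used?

Dirichlet(1, 6, 5, 7, 11, 8)

For a Dirichlet(α) prior with multinomial counts c, the posterior is Dirichlet(α + c) componentwise.
Subtract each count from the matching posterior parameter: 18−17=1, 29−23=6, 30−25=5, 24−17=7, 15−4=11, 24−16=8.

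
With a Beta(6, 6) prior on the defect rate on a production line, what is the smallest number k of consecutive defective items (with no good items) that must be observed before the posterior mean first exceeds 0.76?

k = 14

After k defective items and 0 good items the posterior is Beta(6+k, 6), with mean (6+k)/(6+6+k).
Set (6+k)/(12+k) > 0.76 and solve: k > (0.76·12 − 6)/(1 − 0.76) = 13.000.
The smallest integer exceeding 13.000 is 14.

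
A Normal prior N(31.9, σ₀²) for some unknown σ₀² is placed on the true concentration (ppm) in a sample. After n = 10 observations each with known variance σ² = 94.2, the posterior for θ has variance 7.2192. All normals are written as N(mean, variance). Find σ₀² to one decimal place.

Posterior precision equals prior precision plus data precision: 1/σ_n² = 1/σ₀² + n/σ².
So 1/σ₀² = 1/7.2192 − 10/94.2 = 0.138520 − 0.106157 = 0.032363.
Hence σ₀² = 1/0.032363 ≈ 30.9.

σ₀² = 30.9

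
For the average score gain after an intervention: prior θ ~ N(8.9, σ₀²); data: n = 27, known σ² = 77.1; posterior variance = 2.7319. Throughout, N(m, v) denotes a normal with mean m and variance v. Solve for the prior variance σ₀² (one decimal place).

For the Normal–Normal model with known σ², precisions add: τ_n = τ₀ + n/σ².
So 1/σ₀² = 1/2.7319 − 27/77.1 = 0.366046 − 0.350195 = 0.015851.
Hence σ₀² = 1/0.015851 ≈ 63.1.

σ₀² = 63.1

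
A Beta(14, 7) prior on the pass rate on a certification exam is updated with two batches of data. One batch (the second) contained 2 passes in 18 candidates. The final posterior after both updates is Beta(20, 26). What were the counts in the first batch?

Because Beta–binomial updating is additive in the counts, the combined data contributed (α_post−α_prior, β_post−β_prior) successes and failures.
Total across both batches: 20−14=6 passes, 26−7=19 failures.
Subtract the second batch: 6−2=4 passes and 19−16=3 failures.

4 passes and 3 failures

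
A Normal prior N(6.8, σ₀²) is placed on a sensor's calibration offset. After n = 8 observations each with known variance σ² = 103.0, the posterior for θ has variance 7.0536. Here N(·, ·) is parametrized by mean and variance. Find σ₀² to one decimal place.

For the Normal–Normal model with known σ², precisions add: τ_n = τ₀ + n/σ².
So 1/σ₀² = 1/7.0536 − 8/103.0 = 0.141772 − 0.077670 = 0.064102.
Hence σ₀² = 1/0.064102 ≈ 15.6.

σ₀² = 15.6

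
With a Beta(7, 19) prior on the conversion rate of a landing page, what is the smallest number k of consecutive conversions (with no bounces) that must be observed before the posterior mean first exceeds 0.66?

k = 30

After k conversions and 0 bounces the posterior is Beta(7+k, 19), with mean (7+k)/(7+19+k).
Set (7+k)/(26+k) > 0.66 and solve: k > (0.66·26 − 7)/(1 − 0.66) = 29.882.
The smallest integer exceeding 29.882 is 30.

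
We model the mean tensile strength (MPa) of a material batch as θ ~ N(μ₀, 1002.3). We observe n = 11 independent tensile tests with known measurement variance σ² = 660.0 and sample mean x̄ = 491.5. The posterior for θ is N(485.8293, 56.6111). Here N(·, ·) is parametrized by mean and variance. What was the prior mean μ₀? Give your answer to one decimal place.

μ₀ = 391.1

With known observation variance, the Normal–Normal posterior has precision τ_n = τ₀ + n/σ² and mean μ_n = (τ₀μ₀ + (n/σ²)x̄)/τ_n.
Here τ₀ = 1/1002.3 = 0.000998 and τ_data = 11/660.0 = 0.016667, so τ_n = 0.017665.
Rearranging for μ₀: μ₀ = (μ_n·τ_n − τ_data·x̄)/τ₀ = (485.8293·0.017665 − 0.016667·491.5) / 0.000998 = 0.390344/0.000998 ≈ 391.1.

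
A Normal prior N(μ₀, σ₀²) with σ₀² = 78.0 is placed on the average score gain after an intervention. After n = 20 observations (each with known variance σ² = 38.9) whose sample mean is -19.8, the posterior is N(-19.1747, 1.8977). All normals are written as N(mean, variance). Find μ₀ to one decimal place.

μ₀ = 5.9

With known observation variance, the Normal–Normal posterior has precision τ_n = τ₀ + n/σ² and mean μ_n = (τ₀μ₀ + (n/σ²)x̄)/τ_n.
Here τ₀ = 1/78.0 = 0.012821 and τ_data = 20/38.9 = 0.514139, so τ_n = 0.526960.
Rearranging for μ₀: μ₀ = (μ_n·τ_n − τ_data·x̄)/τ₀ = (-19.1747·0.526960 − 0.514139·-19.8) / 0.012821 = 0.075652/0.012821 ≈ 5.9.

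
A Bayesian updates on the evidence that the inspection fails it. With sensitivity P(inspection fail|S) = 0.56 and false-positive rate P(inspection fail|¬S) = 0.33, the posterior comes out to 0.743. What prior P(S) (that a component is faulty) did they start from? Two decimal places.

P(S) = 0.63

Bayes' rule in odds form gives O(S|E) = O(S)·[P(E|S)/P(E|¬S)], hence O(S) = O(S|E)/LR.
Posterior odds = 0.743/(1−0.743) = 2.8911. LR = 0.56/0.33 = 1.6970.
Prior odds = 2.8911/1.6970 = 1.7037, so P(S) = 1.7037/(1+1.7037) ≈ 0.63.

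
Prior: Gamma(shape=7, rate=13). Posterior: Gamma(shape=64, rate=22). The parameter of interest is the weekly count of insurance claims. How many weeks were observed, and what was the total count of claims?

n = 9 weeks with total 57 claims

A Gamma(α, β) prior (rate parametrization) on a Poisson rate with n observations summing to S gives posterior Gamma(α+S, β+n).
Matching: Σxᵢ = 64 − 7 = 57 and n = 22 − 13 = 9.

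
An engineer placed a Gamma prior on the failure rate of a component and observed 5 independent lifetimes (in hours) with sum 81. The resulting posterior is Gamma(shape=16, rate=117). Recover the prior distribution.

Gamma–exponential conjugacy: posterior shape = α + n, posterior rate = β + Σtᵢ.
So α = 16 − 5 = 11 and β = 117 − 81 = 36.

Gamma(shape=11, rate=36)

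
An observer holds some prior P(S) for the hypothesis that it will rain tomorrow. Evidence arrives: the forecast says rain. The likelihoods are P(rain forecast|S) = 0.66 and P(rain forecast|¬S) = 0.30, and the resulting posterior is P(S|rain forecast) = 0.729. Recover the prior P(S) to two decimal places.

In odds form, posterior odds = prior odds × likelihood ratio, so prior odds = posterior odds ÷ LR.
Posterior odds = 0.729/(1−0.729) = 2.6900. LR = 0.66/0.30 = 2.2000.
Prior odds = 2.6900/2.2000 = 1.2227, so P(S) = 1.2227/(1+1.2227) ≈ 0.55.

P(S) = 0.55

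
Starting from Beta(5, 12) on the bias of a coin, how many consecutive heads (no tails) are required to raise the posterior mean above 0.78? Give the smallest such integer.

k = 38

After k heads and 0 tails the posterior is Beta(5+k, 12), with mean (5+k)/(5+12+k).
Set (5+k)/(17+k) > 0.78 and solve: k > (0.78·17 − 5)/(1 − 0.78) = 37.545.
The smallest integer exceeding 37.545 is 38.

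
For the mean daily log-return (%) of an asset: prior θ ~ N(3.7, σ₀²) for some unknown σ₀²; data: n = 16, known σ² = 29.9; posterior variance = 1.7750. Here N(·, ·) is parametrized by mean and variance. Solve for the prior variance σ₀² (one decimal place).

Posterior precision equals prior precision plus data precision: 1/σ_n² = 1/σ₀² + n/σ².
So 1/σ₀² = 1/1.7750 − 16/29.9 = 0.563380 − 0.535117 = 0.028263.
Hence σ₀² = 1/0.028263 ≈ 35.4.

σ₀² = 35.4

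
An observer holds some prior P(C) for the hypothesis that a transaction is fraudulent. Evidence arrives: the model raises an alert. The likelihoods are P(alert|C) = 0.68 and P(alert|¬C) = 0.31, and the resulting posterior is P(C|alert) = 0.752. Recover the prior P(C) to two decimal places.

P(C) = 0.58

In odds form, posterior odds = prior odds × likelihood ratio, so prior odds = posterior odds ÷ LR.
Posterior odds = 0.752/(1−0.752) = 3.0323. LR = 0.68/0.31 = 2.1935.
Prior odds = 3.0323/2.1935 = 1.3824, so P(C) = 1.3824/(1+1.3824) ≈ 0.58.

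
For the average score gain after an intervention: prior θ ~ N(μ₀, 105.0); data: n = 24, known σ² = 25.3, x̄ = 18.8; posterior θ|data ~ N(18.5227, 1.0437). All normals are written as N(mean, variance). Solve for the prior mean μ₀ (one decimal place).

μ₀ = -9.1

The posterior mean is a precision-weighted average: μ_n = (τ₀μ₀ + τ_data·x̄)/(τ₀+τ_data), with τ₀=1/σ₀² and τ_data=n/σ².
Here τ₀ = 1/105.0 = 0.009524 and τ_data = 24/25.3 = 0.948617, so τ_n = 0.958141.
Rearranging for μ₀: μ₀ = (μ_n·τ_n − τ_data·x̄)/τ₀ = (18.5227·0.958141 − 0.948617·18.8) / 0.009524 = -0.086641/0.009524 ≈ -9.1.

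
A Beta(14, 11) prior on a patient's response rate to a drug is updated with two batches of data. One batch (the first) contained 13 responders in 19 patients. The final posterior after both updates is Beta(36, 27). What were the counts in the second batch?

Because Beta–binomial updating is additive in the counts, the combined data contributed (α_post−α_prior, β_post−β_prior) successes and failures.
Total across both batches: 36−14=22 responders, 27−11=16 non-responders.
Subtract the first batch: 22−13=9 responders and 16−6=10 non-responders.

9 responders and 10 non-responders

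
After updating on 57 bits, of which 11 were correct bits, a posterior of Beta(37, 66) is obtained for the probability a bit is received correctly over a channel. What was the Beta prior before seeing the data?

Beta(26, 20)

A Beta(α, β) prior with s successes and f failures in binomial data gives a Beta(α+s, β+f) posterior.
So α = 37 − 11 = 26 and β = 66 − 46 = 20.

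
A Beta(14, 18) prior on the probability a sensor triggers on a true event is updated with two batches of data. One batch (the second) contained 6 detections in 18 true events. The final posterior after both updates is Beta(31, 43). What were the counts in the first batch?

11 detections and 13 misses

Because Beta–binomial updating is additive in the counts, the combined data contributed (α_post−α_prior, β_post−β_prior) successes and failures.
Total across both batches: 31−14=17 detections, 43−18=25 misses.
Subtract the second batch: 17−6=11 detections and 25−12=13 misses.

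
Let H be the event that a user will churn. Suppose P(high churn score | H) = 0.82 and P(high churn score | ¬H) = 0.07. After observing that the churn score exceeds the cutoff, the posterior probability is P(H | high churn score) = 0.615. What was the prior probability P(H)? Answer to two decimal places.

P(H) = 0.12

In odds form, posterior odds = prior odds × likelihood ratio, so prior odds = posterior odds ÷ LR.
Posterior odds = 0.615/(1−0.615) = 1.5974. LR = 0.82/0.07 = 11.7143.
Prior odds = 1.5974/11.7143 = 0.1364, so P(H) = 0.1364/(1+0.1364) ≈ 0.12.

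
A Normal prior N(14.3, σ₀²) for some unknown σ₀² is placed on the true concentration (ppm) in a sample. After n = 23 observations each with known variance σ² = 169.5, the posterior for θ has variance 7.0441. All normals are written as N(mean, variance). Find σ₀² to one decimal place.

σ₀² = 159.5

For the Normal–Normal model with known σ², precisions add: τ_n = τ₀ + n/σ².
So 1/σ₀² = 1/7.0441 − 23/169.5 = 0.141963 − 0.135693 = 0.006270.
Hence σ₀² = 1/0.006270 ≈ 159.5.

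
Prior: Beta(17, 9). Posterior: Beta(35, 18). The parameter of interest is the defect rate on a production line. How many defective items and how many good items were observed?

Under Beta–binomial conjugacy the posterior parameters are (a+s, b+f).
So s = 35 − 17 = 18 and f = 18 − 9 = 9.

18 defective items and 9 good items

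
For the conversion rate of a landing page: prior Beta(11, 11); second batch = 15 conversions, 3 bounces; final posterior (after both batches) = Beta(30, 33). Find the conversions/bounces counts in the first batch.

Because Beta–binomial updating is additive in the counts, the combined data contributed (α_post−α_prior, β_post−β_prior) successes and failures.
Total across both batches: 30−11=19 conversions, 33−11=22 bounces.
Subtract the second batch: 19−15=4 conversions and 22−3=19 bounces.

4 conversions and 19 bounces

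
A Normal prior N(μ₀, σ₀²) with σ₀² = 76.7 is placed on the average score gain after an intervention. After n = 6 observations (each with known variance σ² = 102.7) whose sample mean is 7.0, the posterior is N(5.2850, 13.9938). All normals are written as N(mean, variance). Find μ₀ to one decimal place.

The posterior mean is a precision-weighted average: μ_n = (τ₀μ₀ + τ_data·x̄)/(τ₀+τ_data), with τ₀=1/σ₀² and τ_data=n/σ².
Here τ₀ = 1/76.7 = 0.013038 and τ_data = 6/102.7 = 0.058423, so τ_n = 0.071461.
Rearranging for μ₀: μ₀ = (μ_n·τ_n − τ_data·x̄)/τ₀ = (5.2850·0.071461 − 0.058423·7.0) / 0.013038 = -0.031290/0.013038 ≈ -2.4.

μ₀ = -2.4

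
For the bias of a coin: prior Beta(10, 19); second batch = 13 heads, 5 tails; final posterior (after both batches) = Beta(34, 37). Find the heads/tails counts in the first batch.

11 heads and 13 tails

Sequential conjugate updates are equivalent to a single update on the pooled data, so total successes = posterior α − prior α and total failures = posterior β − prior β.
Total across both batches: 34−10=24 heads, 37−19=18 tails.
Subtract the second batch: 24−13=11 heads and 18−5=13 tails.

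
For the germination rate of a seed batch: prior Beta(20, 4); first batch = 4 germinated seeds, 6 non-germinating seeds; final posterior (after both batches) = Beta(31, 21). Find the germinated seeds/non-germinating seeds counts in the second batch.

7 germinated seeds and 11 non-germinating seeds

Because Beta–binomial updating is additive in the counts, the combined data contributed (α_post−α_prior, β_post−β_prior) successes and failures.
Total across both batches: 31−20=11 germinated seeds, 21−4=17 non-germinating seeds.
Subtract the first batch: 11−4=7 germinated seeds and 17−6=11 non-germinating seeds.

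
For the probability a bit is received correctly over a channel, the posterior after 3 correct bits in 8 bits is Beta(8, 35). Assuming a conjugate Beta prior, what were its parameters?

Beta(5, 30)

Under Beta–binomial conjugacy the posterior parameters are (α+s, β+f).
Subtract the data counts: 8−3=5, 35−5=30.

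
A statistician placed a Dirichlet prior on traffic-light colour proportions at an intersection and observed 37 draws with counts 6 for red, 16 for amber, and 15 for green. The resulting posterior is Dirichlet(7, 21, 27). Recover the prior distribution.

Dirichlet(1, 5, 12)

For a Dirichlet(α) prior with multinomial counts c, the posterior is Dirichlet(α + c) componentwise.
Subtract each count from the matching posterior parameter: 7−6=1, 21−16=5, 27−15=12.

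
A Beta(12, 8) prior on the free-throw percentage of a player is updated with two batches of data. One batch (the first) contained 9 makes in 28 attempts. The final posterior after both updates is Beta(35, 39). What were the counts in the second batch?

Because Beta–binomial updating is additive in the counts, the combined data contributed (α_post−α_prior, β_post−β_prior) successes and failures.
Total across both batches: 35−12=23 makes, 39−8=31 misses.
Subtract the first batch: 23−9=14 makes and 31−19=12 misses.

14 makes and 12 misses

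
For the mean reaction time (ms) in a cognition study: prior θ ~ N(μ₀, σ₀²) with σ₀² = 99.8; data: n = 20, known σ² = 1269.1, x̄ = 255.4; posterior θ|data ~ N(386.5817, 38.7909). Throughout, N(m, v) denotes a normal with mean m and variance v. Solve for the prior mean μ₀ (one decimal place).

μ₀ = 592.9

With known observation variance, the Normal–Normal posterior has precision τ_n = τ₀ + n/σ² and mean μ_n = (τ₀μ₀ + (n/σ²)x̄)/τ_n.
Here τ₀ = 1/99.8 = 0.010020 and τ_data = 20/1269.1 = 0.015759, so τ_n = 0.025779.
Rearranging for μ₀: μ₀ = (μ_n·τ_n − τ_data·x̄)/τ₀ = (386.5817·0.025779 − 0.015759·255.4) / 0.010020 = 5.940841/0.010020 ≈ 592.9.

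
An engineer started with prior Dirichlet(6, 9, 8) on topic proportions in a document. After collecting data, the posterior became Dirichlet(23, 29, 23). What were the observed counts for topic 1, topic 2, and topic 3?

counts (17, 20, 15)

For a Dirichlet(α) prior with multinomial counts c, the posterior is Dirichlet(α + c) componentwise.
Counts are posterior − prior componentwise: 23−6=17, 29−9=20, 23−8=15.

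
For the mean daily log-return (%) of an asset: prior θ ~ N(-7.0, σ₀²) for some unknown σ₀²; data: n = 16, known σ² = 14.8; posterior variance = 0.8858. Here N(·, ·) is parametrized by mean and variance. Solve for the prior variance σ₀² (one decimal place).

σ₀² = 20.9

Posterior precision equals prior precision plus data precision: 1/σ_n² = 1/σ₀² + n/σ².
So 1/σ₀² = 1/0.8858 − 16/14.8 = 1.128923 − 1.081081 = 0.047842.
Hence σ₀² = 1/0.047842 ≈ 20.9.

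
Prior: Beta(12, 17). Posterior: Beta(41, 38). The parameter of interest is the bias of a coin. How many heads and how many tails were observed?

29 heads and 21 tails

Beta is conjugate to the binomial likelihood: posterior = Beta(α+s, β+f).
Match parameters: s=41−12=29, f=38−17=21.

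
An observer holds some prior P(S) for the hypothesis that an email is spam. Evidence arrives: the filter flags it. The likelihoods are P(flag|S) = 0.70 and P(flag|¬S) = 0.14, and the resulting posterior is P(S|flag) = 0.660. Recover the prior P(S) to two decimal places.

P(S) = 0.28

Bayes' rule in odds form gives O(S|E) = O(S)·[P(E|S)/P(E|¬S)], hence O(S) = O(S|E)/LR.
Posterior odds = 0.660/(1−0.660) = 1.9412. LR = 0.70/0.14 = 5.0000.
Prior odds = 1.9412/5.0000 = 0.3882, so P(S) = 0.3882/(1+0.3882) ≈ 0.28.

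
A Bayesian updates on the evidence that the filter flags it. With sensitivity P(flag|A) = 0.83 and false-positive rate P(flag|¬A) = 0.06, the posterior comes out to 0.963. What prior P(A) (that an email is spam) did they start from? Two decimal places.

P(A) = 0.65

Bayes' rule in odds form gives O(A|E) = O(A)·[P(E|A)/P(E|¬A)], hence O(A) = O(A|E)/LR.
Posterior odds = 0.963/(1−0.963) = 26.0270. LR = 0.83/0.06 = 13.8333.
Prior odds = 26.0270/13.8333 = 1.8815, so P(A) = 1.8815/(1+1.8815) ≈ 0.65.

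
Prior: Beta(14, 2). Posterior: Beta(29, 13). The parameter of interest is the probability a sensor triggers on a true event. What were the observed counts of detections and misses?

15 detections and 11 misses

Beta is conjugate to the binomial likelihood: posterior = Beta(α+s, β+f).
Match parameters: s=29−14=15, f=13−2=11.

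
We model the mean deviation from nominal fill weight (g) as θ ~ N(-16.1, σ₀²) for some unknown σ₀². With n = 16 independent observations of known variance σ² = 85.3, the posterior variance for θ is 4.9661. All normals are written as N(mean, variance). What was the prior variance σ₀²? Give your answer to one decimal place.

Posterior precision equals prior precision plus data precision: 1/σ_n² = 1/σ₀² + n/σ².
So 1/σ₀² = 1/4.9661 − 16/85.3 = 0.201365 − 0.187573 = 0.013792.
Hence σ₀² = 1/0.013792 ≈ 72.5.

σ₀² = 72.5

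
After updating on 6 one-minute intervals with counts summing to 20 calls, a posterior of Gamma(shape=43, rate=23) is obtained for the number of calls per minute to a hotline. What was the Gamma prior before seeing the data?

Gamma–Poisson conjugacy: posterior shape = α + Σxᵢ, posterior rate = β + n.
So α = 43 − 20 = 23 and β = 23 − 6 = 17.

Gamma(shape=23, rate=17)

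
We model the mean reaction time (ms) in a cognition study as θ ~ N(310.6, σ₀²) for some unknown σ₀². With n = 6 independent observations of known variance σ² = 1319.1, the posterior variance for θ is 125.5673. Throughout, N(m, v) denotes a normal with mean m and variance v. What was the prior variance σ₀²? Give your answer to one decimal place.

For the Normal–Normal model with known σ², precisions add: τ_n = τ₀ + n/σ².
So 1/σ₀² = 1/125.5673 − 6/1319.1 = 0.007964 − 0.004549 = 0.003415.
Hence σ₀² = 1/0.003415 ≈ 292.8.

σ₀² = 292.8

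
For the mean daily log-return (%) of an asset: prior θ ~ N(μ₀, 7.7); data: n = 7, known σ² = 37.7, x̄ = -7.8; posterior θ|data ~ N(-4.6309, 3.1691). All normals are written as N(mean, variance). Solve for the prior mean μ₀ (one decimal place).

μ₀ = -0.1

With known observation variance, the Normal–Normal posterior has precision τ_n = τ₀ + n/σ² and mean μ_n = (τ₀μ₀ + (n/σ²)x̄)/τ_n.
Here τ₀ = 1/7.7 = 0.129870 and τ_data = 7/37.7 = 0.185676, so τ_n = 0.315546.
Rearranging for μ₀: μ₀ = (μ_n·τ_n − τ_data·x̄)/τ₀ = (-4.6309·0.315546 − 0.185676·-7.8) / 0.129870 = -0.012989/0.129870 ≈ -0.1.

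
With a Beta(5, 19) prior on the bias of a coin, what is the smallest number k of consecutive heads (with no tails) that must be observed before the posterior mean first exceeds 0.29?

After k heads and 0 tails the posterior is Beta(5+k, 19), with mean (5+k)/(5+19+k).
Set (5+k)/(24+k) > 0.29 and solve: k > (0.29·24 − 5)/(1 − 0.29) = 2.761.
The smallest integer exceeding 2.761 is 3, and checking k=3: (8)/(27) = 0.2963 > 0.29.

k = 3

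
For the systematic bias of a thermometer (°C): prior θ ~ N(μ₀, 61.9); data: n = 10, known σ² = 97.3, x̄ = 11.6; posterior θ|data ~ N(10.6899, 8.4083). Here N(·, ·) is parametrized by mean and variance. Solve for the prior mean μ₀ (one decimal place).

With known observation variance, the Normal–Normal posterior has precision τ_n = τ₀ + n/σ² and mean μ_n = (τ₀μ₀ + (n/σ²)x̄)/τ_n.
Here τ₀ = 1/61.9 = 0.016155 and τ_data = 10/97.3 = 0.102775, so τ_n = 0.118930.
Rearranging for μ₀: μ₀ = (μ_n·τ_n − τ_data·x̄)/τ₀ = (10.6899·0.118930 − 0.102775·11.6) / 0.016155 = 0.079160/0.016155 ≈ 4.9.

μ₀ = 4.9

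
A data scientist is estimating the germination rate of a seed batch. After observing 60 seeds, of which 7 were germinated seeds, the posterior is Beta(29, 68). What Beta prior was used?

Under Beta–binomial conjugacy the posterior parameters are (α+s, β+f).
So α = 29 − 7 = 22 and β = 68 − 53 = 15.

Beta(22, 15)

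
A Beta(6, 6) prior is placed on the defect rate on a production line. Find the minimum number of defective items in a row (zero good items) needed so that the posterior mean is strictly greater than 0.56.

k = 2

After k defective items and 0 good items the posterior is Beta(6+k, 6), with mean (6+k)/(6+6+k).
Set (6+k)/(12+k) > 0.56 and solve: k > (0.56·12 − 6)/(1 − 0.56) = 1.636.
The smallest integer exceeding 1.636 is 2.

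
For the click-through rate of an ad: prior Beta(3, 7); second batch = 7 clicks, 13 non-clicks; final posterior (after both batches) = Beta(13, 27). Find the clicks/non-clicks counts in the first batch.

Sequential conjugate updates are equivalent to a single update on the pooled data, so total successes = posterior α − prior α and total failures = posterior β − prior β.
Total across both batches: 13−3=10 clicks, 27−7=20 non-clicks.
Subtract the second batch: 10−7=3 clicks and 20−13=7 non-clicks.

3 clicks and 7 non-clicks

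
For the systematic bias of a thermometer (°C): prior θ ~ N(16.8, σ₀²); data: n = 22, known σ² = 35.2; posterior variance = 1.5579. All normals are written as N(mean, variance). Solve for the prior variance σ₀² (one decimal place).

σ₀² = 59.2

For the Normal–Normal model with known σ², precisions add: τ_n = τ₀ + n/σ².
So 1/σ₀² = 1/1.5579 − 22/35.2 = 0.641890 − 0.625000 = 0.016890.
Hence σ₀² = 1/0.016890 ≈ 59.2.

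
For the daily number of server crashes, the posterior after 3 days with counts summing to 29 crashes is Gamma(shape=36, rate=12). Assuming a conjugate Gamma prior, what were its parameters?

A Gamma(α, β) prior (rate parametrization) on a Poisson rate with n observations summing to S gives posterior Gamma(α+S, β+n).
So α = 36 − 29 = 7 and β = 12 − 3 = 9.

Gamma(shape=7, rate=9)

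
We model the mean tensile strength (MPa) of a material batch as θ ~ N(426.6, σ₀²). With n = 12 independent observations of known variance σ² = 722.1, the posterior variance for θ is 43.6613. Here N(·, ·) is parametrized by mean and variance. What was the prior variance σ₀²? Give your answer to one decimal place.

σ₀² = 159.1

For the Normal–Normal model with known σ², precisions add: τ_n = τ₀ + n/σ².
So 1/σ₀² = 1/43.6613 − 12/722.1 = 0.022904 − 0.016618 = 0.006286.
Hence σ₀² = 1/0.006286 ≈ 159.1.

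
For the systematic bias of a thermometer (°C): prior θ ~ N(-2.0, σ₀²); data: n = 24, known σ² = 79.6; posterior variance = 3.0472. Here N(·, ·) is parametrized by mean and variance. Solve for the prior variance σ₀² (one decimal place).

σ₀² = 37.5

For the Normal–Normal model with known σ², precisions add: τ_n = τ₀ + n/σ².
So 1/σ₀² = 1/3.0472 − 24/79.6 = 0.328170 − 0.301508 = 0.026662.
Hence σ₀² = 1/0.026662 ≈ 37.5.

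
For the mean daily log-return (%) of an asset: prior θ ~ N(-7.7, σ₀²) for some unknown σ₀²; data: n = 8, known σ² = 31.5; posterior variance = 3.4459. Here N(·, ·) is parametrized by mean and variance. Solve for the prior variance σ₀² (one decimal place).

σ₀² = 27.6

Posterior precision equals prior precision plus data precision: 1/σ_n² = 1/σ₀² + n/σ².
So 1/σ₀² = 1/3.4459 − 8/31.5 = 0.290200 − 0.253968 = 0.036232.
Hence σ₀² = 1/0.036232 ≈ 27.6.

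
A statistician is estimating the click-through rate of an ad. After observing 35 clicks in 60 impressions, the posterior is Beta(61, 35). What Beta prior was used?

Beta(26, 10)

Under Beta–binomial conjugacy the posterior parameters are (a+s, b+f).
Subtract the data counts: 61−35=26, 35−25=10.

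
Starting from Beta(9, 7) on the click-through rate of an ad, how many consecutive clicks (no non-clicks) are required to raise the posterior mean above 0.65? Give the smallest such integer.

After k clicks and 0 non-clicks the posterior is Beta(9+k, 7), with mean (9+k)/(9+7+k).
Set (9+k)/(16+k) > 0.65 and solve: k > (0.65·16 − 9)/(1 − 0.65) = 4.000.
The smallest integer exceeding 4.000 is 5.

k = 5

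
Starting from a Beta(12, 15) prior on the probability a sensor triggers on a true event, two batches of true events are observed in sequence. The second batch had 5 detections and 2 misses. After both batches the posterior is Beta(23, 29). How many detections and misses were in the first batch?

Because Beta–binomial updating is additive in the counts, the combined data contributed (α_post−α_prior, β_post−β_prior) successes and failures.
Total across both batches: 23−12=11 detections, 29−15=14 misses.
Subtract the second batch: 11−5=6 detections and 14−2=12 misses.

6 detections and 12 misses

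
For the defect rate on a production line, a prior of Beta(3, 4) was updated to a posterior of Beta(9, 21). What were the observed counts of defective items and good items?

Under Beta–binomial conjugacy the posterior parameters are (a+s, b+f).
So s = 9 − 3 = 6 and f = 21 − 4 = 17.

6 defective items and 17 good items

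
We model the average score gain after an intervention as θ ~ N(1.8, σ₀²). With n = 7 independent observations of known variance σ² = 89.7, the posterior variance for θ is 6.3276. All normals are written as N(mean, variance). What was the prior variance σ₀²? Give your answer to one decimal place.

For the Normal–Normal model with known σ², precisions add: τ_n = τ₀ + n/σ².
So 1/σ₀² = 1/6.3276 − 7/89.7 = 0.158038 − 0.078038 = 0.080000.
Hence σ₀² = 1/0.080000 ≈ 12.5.

σ₀² = 12.5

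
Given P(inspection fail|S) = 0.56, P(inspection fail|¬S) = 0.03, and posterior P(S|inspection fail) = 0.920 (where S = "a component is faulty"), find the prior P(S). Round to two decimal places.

Bayes' rule in odds form gives O(S|E) = O(S)·[P(E|S)/P(E|¬S)], hence O(S) = O(S|E)/LR.
Posterior odds = 0.920/(1−0.920) = 11.5000. LR = 0.56/0.03 = 18.6667.
Prior odds = 11.5000/18.6667 = 0.6161, so P(S) = 0.6161/(1+0.6161) ≈ 0.38.

P(S) = 0.38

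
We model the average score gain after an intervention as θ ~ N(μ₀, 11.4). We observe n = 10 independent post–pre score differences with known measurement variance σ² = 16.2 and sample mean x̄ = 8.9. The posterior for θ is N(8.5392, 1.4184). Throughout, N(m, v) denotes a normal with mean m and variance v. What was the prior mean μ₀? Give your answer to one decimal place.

μ₀ = 6.0

The posterior mean is a precision-weighted average: μ_n = (τ₀μ₀ + τ_data·x̄)/(τ₀+τ_data), with τ₀=1/σ₀² and τ_data=n/σ².
Here τ₀ = 1/11.4 = 0.087719 and τ_data = 10/16.2 = 0.617284, so τ_n = 0.705003.
Rearranging for μ₀: μ₀ = (μ_n·τ_n − τ_data·x̄)/τ₀ = (8.5392·0.705003 − 0.617284·8.9) / 0.087719 = 0.526334/0.087719 ≈ 6.0.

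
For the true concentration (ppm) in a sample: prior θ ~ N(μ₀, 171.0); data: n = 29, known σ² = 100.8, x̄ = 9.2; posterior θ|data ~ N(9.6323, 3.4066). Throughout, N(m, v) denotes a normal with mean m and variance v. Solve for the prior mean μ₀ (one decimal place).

μ₀ = 30.9

With known observation variance, the Normal–Normal posterior has precision τ_n = τ₀ + n/σ² and mean μ_n = (τ₀μ₀ + (n/σ²)x̄)/τ_n.
Here τ₀ = 1/171.0 = 0.005848 and τ_data = 29/100.8 = 0.287698, so τ_n = 0.293546.
Rearranging for μ₀: μ₀ = (μ_n·τ_n − τ_data·x̄)/τ₀ = (9.6323·0.293546 − 0.287698·9.2) / 0.005848 = 0.180702/0.005848 ≈ 30.9.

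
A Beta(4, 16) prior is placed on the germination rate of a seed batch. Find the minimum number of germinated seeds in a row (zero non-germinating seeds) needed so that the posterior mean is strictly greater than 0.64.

k = 25

After k germinated seeds and 0 non-germinating seeds the posterior is Beta(4+k, 16), with mean (4+k)/(4+16+k).
Set (4+k)/(20+k) > 0.64 and solve: k > (0.64·20 − 4)/(1 − 0.64) = 24.444.
The smallest integer exceeding 24.444 is 25, and checking k=25: (29)/(45) = 0.6444 > 0.64.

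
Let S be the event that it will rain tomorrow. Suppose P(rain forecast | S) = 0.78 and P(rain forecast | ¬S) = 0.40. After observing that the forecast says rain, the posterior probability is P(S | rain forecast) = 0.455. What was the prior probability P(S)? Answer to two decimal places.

Bayes' rule in odds form gives O(S|E) = O(S)·[P(E|S)/P(E|¬S)], hence O(S) = O(S|E)/LR.
Posterior odds = 0.455/(1−0.455) = 0.8349. LR = 0.78/0.40 = 1.9500.
Prior odds = 0.8349/1.9500 = 0.4282, so P(S) = 0.4282/(1+0.4282) ≈ 0.30.

P(S) = 0.30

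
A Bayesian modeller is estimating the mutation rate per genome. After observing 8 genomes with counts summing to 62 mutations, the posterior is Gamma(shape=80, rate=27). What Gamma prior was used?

Gamma–Poisson conjugacy: posterior shape = α + Σxᵢ, posterior rate = β + n.
So α = 80 − 62 = 18 and β = 27 − 8 = 19.

Gamma(shape=18, rate=19)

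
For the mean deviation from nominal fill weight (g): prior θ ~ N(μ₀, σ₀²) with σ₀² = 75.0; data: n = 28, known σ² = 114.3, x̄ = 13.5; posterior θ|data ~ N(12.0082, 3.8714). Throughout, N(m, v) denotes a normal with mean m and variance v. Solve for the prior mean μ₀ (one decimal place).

With known observation variance, the Normal–Normal posterior has precision τ_n = τ₀ + n/σ² and mean μ_n = (τ₀μ₀ + (n/σ²)x̄)/τ_n.
Here τ₀ = 1/75.0 = 0.013333 and τ_data = 28/114.3 = 0.244969, so τ_n = 0.258302.
Rearranging for μ₀: μ₀ = (μ_n·τ_n − τ_data·x̄)/τ₀ = (12.0082·0.258302 − 0.244969·13.5) / 0.013333 = -0.205339/0.013333 ≈ -15.4.

μ₀ = -15.4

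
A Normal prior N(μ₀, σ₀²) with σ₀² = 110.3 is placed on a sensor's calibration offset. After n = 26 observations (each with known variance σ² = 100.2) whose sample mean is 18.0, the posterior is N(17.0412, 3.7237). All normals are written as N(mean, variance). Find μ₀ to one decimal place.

The posterior mean is a precision-weighted average: μ_n = (τ₀μ₀ + τ_data·x̄)/(τ₀+τ_data), with τ₀=1/σ₀² and τ_data=n/σ².
Here τ₀ = 1/110.3 = 0.009066 and τ_data = 26/100.2 = 0.259481, so τ_n = 0.268547.
Rearranging for μ₀: μ₀ = (μ_n·τ_n − τ_data·x̄)/τ₀ = (17.0412·0.268547 − 0.259481·18.0) / 0.009066 = -0.094295/0.009066 ≈ -10.4.

μ₀ = -10.4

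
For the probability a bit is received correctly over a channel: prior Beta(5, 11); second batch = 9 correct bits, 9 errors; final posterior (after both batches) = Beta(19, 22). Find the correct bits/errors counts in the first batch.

Sequential conjugate updates are equivalent to a single update on the pooled data, so total successes = posterior α − prior α and total failures = posterior β − prior β.
Total across both batches: 19−5=14 correct bits, 22−11=11 errors.
Subtract the second batch: 14−9=5 correct bits and 11−9=2 errors.

5 correct bits and 2 errors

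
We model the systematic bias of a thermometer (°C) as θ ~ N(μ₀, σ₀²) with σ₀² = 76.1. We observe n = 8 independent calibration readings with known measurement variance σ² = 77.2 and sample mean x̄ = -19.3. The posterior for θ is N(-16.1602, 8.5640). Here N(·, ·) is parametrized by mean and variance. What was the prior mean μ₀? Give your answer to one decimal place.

With known observation variance, the Normal–Normal posterior has precision τ_n = τ₀ + n/σ² and mean μ_n = (τ₀μ₀ + (n/σ²)x̄)/τ_n.
Here τ₀ = 1/76.1 = 0.013141 and τ_data = 8/77.2 = 0.103627, so τ_n = 0.116768.
Rearranging for μ₀: μ₀ = (μ_n·τ_n − τ_data·x̄)/τ₀ = (-16.1602·0.116768 − 0.103627·-19.3) / 0.013141 = 0.113007/0.013141 ≈ 8.6.

μ₀ = 8.6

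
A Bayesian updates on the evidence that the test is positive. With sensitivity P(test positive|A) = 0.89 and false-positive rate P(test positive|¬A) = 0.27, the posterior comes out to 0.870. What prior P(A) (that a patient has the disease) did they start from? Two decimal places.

In odds form, posterior odds = prior odds × likelihood ratio, so prior odds = posterior odds ÷ LR.
Posterior odds = 0.870/(1−0.870) = 6.6923. LR = 0.89/0.27 = 3.2963.
Prior odds = 6.6923/3.2963 = 2.0302, so P(A) = 2.0302/(1+2.0302) ≈ 0.67.

P(A) = 0.67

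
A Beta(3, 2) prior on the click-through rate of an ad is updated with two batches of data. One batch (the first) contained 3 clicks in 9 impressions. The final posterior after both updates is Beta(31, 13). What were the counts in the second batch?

Sequential conjugate updates are equivalent to a single update on the pooled data, so total successes = posterior α − prior α and total failures = posterior β − prior β.
Total across both batches: 31−3=28 clicks, 13−2=11 non-clicks.
Subtract the first batch: 28−3=25 clicks and 11−6=5 non-clicks.

25 clicks and 5 non-clicks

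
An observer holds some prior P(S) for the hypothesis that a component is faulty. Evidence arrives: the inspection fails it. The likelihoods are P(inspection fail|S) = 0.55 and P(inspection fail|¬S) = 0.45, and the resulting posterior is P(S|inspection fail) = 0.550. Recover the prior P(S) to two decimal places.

P(S) = 0.50

In odds form, posterior odds = prior odds × likelihood ratio, so prior odds = posterior odds ÷ LR.
Posterior odds = 0.550/(1−0.550) = 1.2222. LR = 0.55/0.45 = 1.2222.
Prior odds = 1.2222/1.2222 = 1.0000, so P(S) = 1.0000/(1+1.0000) ≈ 0.50.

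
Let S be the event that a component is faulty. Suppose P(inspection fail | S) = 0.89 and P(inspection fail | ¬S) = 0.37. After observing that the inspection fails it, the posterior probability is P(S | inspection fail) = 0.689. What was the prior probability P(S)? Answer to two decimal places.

In odds form, posterior odds = prior odds × likelihood ratio, so prior odds = posterior odds ÷ LR.
Posterior odds = 0.689/(1−0.689) = 2.2154. LR = 0.89/0.37 = 2.4054.
Prior odds = 2.2154/2.4054 = 0.9210, so P(S) = 0.9210/(1+0.9210) ≈ 0.48.

P(S) = 0.48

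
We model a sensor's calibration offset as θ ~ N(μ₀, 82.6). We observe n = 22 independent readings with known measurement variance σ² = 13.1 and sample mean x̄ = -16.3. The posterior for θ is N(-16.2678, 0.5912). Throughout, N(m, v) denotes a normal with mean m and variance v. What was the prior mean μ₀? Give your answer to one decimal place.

The posterior mean is a precision-weighted average: μ_n = (τ₀μ₀ + τ_data·x̄)/(τ₀+τ_data), with τ₀=1/σ₀² and τ_data=n/σ².
Here τ₀ = 1/82.6 = 0.012107 and τ_data = 22/13.1 = 1.679389, so τ_n = 1.691496.
Rearranging for μ₀: μ₀ = (μ_n·τ_n − τ_data·x̄)/τ₀ = (-16.2678·1.691496 − 1.679389·-16.3) / 0.012107 = -0.142878/0.012107 ≈ -11.8.

μ₀ = -11.8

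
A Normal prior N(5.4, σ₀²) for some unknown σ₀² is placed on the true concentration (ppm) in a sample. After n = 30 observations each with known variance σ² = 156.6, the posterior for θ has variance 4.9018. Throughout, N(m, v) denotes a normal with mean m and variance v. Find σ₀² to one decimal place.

σ₀² = 80.4

For the Normal–Normal model with known σ², precisions add: τ_n = τ₀ + n/σ².
So 1/σ₀² = 1/4.9018 − 30/156.6 = 0.204007 − 0.191571 = 0.012436.
Hence σ₀² = 1/0.012436 ≈ 80.4.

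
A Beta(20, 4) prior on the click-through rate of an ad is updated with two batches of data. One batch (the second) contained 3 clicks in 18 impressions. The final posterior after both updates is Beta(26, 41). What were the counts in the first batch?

Sequential conjugate updates are equivalent to a single update on the pooled data, so total successes = posterior α − prior α and total failures = posterior β − prior β.
Total across both batches: 26−20=6 clicks, 41−4=37 non-clicks.
Subtract the second batch: 6−3=3 clicks and 37−15=22 non-clicks.

3 clicks and 22 non-clicks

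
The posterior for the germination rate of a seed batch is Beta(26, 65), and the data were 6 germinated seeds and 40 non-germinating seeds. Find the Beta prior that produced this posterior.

Beta(20, 25)

A Beta(α, β) prior with s successes and f failures in binomial data gives a Beta(α+s, β+f) posterior.
Subtract the data counts: 26−6=20, 65−40=25.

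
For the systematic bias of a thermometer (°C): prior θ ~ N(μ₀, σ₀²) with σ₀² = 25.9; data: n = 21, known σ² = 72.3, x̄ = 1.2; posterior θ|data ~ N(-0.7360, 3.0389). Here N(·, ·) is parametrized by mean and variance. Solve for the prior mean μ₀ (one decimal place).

μ₀ = -15.3

The posterior mean is a precision-weighted average: μ_n = (τ₀μ₀ + τ_data·x̄)/(τ₀+τ_data), with τ₀=1/σ₀² and τ_data=n/σ².
Here τ₀ = 1/25.9 = 0.038610 and τ_data = 21/72.3 = 0.290456, so τ_n = 0.329066.
Rearranging for μ₀: μ₀ = (μ_n·τ_n − τ_data·x̄)/τ₀ = (-0.7360·0.329066 − 0.290456·1.2) / 0.038610 = -0.590740/0.038610 ≈ -15.3.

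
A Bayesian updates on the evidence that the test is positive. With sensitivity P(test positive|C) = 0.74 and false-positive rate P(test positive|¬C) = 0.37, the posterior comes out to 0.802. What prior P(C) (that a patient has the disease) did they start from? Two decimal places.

Bayes' rule in odds form gives O(C|E) = O(C)·[P(E|C)/P(E|¬C)], hence O(C) = O(C|E)/LR.
Posterior odds = 0.802/(1−0.802) = 4.0505. LR = 0.74/0.37 = 2.0000.
Prior odds = 4.0505/2.0000 = 2.0253, so P(C) = 2.0253/(1+2.0253) ≈ 0.67.

P(C) = 0.67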